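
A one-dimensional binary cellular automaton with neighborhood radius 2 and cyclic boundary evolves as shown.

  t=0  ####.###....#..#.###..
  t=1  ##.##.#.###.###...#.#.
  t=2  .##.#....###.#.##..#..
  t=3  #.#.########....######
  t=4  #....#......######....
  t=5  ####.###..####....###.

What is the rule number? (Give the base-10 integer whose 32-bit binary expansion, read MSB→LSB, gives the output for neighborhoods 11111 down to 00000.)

722991002

  ##### -> .   bit 31 = 0  t=3,i=6
  ####. -> .   bit 30 = 0  t=0,i=2
  ###.# -> #   bit 29 = 1  t=0,i=3
  ###.. -> .   bit 28 = 0  t=0,i=7
  ##.## -> #   bit 27 = 1  t=0,i=4
  ##.#. -> .   bit 26 = 0  t=1,i=5
  ##..# -> #   bit 25 = 1  t=0,i=20
  ##... -> #   bit 24 = 1  t=0,i=8
  #.### -> .   bit 23 = 0  t=0,i=5
  #.##. -> .   bit 22 = 0  t=1,i=0
  #.#.# -> .   bit 21 = 0  t=1,i=6
  #.#.. -> #   bit 20 = 1  t=2,i=4
  #..## -> .   bit 19 = 0  t=0,i=21
  #..#. -> #   bit 18 = 1  t=0,i=14
  #...# -> #   bit 17 = 1  t=1,i=16
  #.... -> #   bit 16 = 1  t=0,i=9
  .#### -> #   bit 15 = 1  t=0,i=1
  .###. -> #   bit 14 = 1  t=0,i=6
  .##.# -> #   bit 13 = 1  t=1,i=1
  .##.. -> #   bit 12 = 1  t=2,i=16
  .#.## -> .   bit 11 = 0  t=0,i=16
  .#.#. -> #   bit 10 = 1  t=1,i=19
  .#..# -> #   bit 9 = 1  t=0,i=13
  .#... -> #   bit 8 = 1  t=2,i=5
  ..### -> #   bit 7 = 1  t=0,i=0
  ..##. -> .   bit 6 = 0  t=2,i=1
  ..#.# -> .   bit 5 = 0  t=0,i=15
  ..#.. -> #   bit 4 = 1  t=0,i=12
  ...## -> #   bit 3 = 1  t=2,i=0
  ...#. -> .   bit 2 = 0  t=0,i=11
  ....# -> #   bit 1 = 1  t=0,i=10
  ..... -> .   bit 0 = 0  t=4,i=8
  bits 00101011000101111111011110011010 = 722991002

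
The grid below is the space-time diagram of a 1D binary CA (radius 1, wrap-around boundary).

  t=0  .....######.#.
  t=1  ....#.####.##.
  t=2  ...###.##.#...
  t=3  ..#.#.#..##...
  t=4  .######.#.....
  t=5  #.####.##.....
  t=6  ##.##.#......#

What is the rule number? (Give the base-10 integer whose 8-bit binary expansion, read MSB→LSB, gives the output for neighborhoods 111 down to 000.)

166

  ###|#  b7=1 t=0,i=6
  ##.|.  b6=0 t=0,i=10
  #.#|#  b5=1 t=0,i=11
  #..|.  b4=0 t=0,i=13
  .##|.  b3=0 t=0,i=5
  .#.|#  b2=1 t=0,i=12
  ..#|#  b1=1 t=0,i=4
  ...|.  b0=0 t=0,i=0
  bits 10100110 = 166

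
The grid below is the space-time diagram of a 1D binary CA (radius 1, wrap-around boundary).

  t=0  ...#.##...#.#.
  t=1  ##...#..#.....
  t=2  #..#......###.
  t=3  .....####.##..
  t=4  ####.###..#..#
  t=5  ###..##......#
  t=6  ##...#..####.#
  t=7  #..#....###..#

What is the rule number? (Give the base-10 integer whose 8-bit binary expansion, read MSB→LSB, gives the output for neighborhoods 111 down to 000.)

  nb ###: next=#  (t=2,i=11, bit7=1)
  nb ##.: next=.  (t=0,i=6, bit6=0)
  nb #.#: next=.  (t=0,i=4, bit5=0)
  nb #..: next=.  (t=0,i=7, bit4=0)
  nb .##: next=#  (t=0,i=5, bit3=1)
  nb .#.: next=.  (t=0,i=3, bit2=0)
  nb ..#: next=.  (t=0,i=2, bit1=0)
  nb ...: next=#  (t=0,i=0, bit0=1)
  bits 10001001 = 137

137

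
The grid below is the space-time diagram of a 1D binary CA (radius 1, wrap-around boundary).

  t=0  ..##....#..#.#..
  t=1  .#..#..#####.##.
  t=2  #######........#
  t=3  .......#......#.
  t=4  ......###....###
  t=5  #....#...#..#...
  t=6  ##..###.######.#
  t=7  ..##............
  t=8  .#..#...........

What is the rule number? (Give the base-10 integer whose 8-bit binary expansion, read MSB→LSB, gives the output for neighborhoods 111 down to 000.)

  nb ###: next=.  (t=1,i=8, bit7=0)
  nb ##.: next=.  (t=0,i=3, bit6=0)
  nb #.#: next=.  (t=0,i=12, bit5=0)
  nb #..: next=#  (t=0,i=4, bit4=1)
  nb .##: next=.  (t=0,i=2, bit3=0)
  nb .#.: next=#  (t=0,i=8, bit2=1)
  nb ..#: next=#  (t=0,i=1, bit1=1)
  nb ...: next=.  (t=0,i=0, bit0=0)
  bits 00010110 = 22

22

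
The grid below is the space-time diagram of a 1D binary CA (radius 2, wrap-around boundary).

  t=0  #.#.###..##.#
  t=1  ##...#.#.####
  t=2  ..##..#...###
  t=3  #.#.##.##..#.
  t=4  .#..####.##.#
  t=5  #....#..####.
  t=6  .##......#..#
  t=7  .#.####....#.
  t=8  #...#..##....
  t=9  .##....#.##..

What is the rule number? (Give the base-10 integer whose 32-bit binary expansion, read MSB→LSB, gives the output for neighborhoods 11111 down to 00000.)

2403853633

  #####|#  b31=1 t=1,i=11
  ####.|.  b30=0 t=1,i=0
  ###.#|.  b29=0 t=4,i=7
  ###..|.  b28=0 t=0,i=6
  ##.##|#  b27=1 t=0,i=11
  ##.#.|#  b26=1 t=0,i=1
  ##..#|#  b25=1 t=0,i=7
  ##...|#  b24=1 t=1,i=2
  #.###|.  b23=0 t=0,i=4
  #.##.|#  b22=1 t=0,i=12
  #.#.#|.  b21=0 t=0,i=2
  #.#..|.  b20=0 t=4,i=1
  #..##|.  b19=0 t=0,i=8
  #..#.|#  b18=1 t=2,i=5
  #...#|#  b17=1 t=1,i=3
  #....|#  b16=1 t=5,i=2
  .####|#  b15=1 t=1,i=10
  .###.|#  b14=1 t=0,i=5
  .##.#|#  b13=1 t=0,i=0
  .##..|.  b12=0 t=2,i=3
  .#.##|.  b11=0 t=0,i=3
  .#.#.|#  b10=1 t=1,i=6
  .#..#|.  b9=0 t=4,i=2
  .#...|#  b8=1 t=2,i=7
  ..###|.  b7=0 t=2,i=10
  ..##.|#  b6=1 t=0,i=9
  ..#.#|.  b5=0 t=1,i=5
  ..#..|.  b4=0 t=2,i=6
  ...##|.  b3=0 t=2,i=9
  ...#.|.  b2=0 t=1,i=4
  ....#|.  b1=0 t=5,i=3
  .....|#  b0=1 t=6,i=5
  bits 10001111010001111110010101000001 = 2403853633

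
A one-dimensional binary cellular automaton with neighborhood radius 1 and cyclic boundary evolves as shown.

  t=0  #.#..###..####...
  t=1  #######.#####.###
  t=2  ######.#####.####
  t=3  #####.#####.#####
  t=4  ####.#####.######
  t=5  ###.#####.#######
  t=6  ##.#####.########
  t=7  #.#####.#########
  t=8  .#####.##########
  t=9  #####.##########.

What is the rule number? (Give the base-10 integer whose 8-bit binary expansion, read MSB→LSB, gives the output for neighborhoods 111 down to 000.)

191

  nb ###: next=#  (t=0,i=6, bit7=1)
  nb ##.: next=.  (t=0,i=7, bit6=0)
  nb #.#: next=#  (t=0,i=1, bit5=1)
  nb #..: next=#  (t=0,i=3, bit4=1)
  nb .##: next=#  (t=0,i=5, bit3=1)
  nb .#.: next=#  (t=0,i=0, bit2=1)
  nb ..#: next=#  (t=0,i=4, bit1=1)
  nb ...: next=#  (t=0,i=15, bit0=1)
  bits 10111111 = 191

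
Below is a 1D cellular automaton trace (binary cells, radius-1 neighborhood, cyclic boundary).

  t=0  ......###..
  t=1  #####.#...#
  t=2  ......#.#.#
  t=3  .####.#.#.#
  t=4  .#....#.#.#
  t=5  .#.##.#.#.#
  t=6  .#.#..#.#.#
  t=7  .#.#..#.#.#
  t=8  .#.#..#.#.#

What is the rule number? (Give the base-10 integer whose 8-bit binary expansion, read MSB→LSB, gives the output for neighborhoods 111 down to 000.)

13

  ###|.  b7=0 t=0,i=7
  ##.|.  b6=0 t=0,i=8
  #.#|.  b5=0 t=1,i=5
  #..|.  b4=0 t=0,i=9
  .##|#  b3=1 t=0,i=6
  .#.|#  b2=1 t=1,i=6
  ..#|.  b1=0 t=0,i=5
  ...|#  b0=1 t=0,i=0
  bits 00001101 = 13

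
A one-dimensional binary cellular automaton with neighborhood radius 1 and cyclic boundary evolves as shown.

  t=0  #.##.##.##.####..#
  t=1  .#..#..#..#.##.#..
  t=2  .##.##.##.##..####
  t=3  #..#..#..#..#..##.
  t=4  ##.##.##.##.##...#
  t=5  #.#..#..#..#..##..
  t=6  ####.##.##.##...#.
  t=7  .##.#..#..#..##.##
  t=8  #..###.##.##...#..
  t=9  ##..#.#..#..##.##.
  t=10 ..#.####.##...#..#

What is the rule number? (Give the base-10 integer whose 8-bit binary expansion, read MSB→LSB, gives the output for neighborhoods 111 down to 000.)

  [7] ### => #  t=0,i=12
  [6] ##. => .  t=0,i=0
  [5] #.# => #  t=0,i=1
  [4] #.. => #  t=0,i=15
  [3] .## => .  t=0,i=2
  [2] .#. => #  t=1,i=1
  [1] ..# => .  t=0,i=16
  [0] ... => #  t=1,i=17
  bits 10110101 = 181

181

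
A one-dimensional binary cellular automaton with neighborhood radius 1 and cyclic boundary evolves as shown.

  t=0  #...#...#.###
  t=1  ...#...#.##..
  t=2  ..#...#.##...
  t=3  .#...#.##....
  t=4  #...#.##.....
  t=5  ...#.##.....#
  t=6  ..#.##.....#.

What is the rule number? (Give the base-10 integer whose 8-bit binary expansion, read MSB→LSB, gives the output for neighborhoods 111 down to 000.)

  nb ###: next=.  (t=0,i=11, bit7=0)
  nb ##.: next=.  (t=0,i=0, bit6=0)
  nb #.#: next=#  (t=0,i=9, bit5=1)
  nb #..: next=.  (t=0,i=1, bit4=0)
  nb .##: next=#  (t=0,i=10, bit3=1)
  nb .#.: next=.  (t=0,i=4, bit2=0)
  nb ..#: next=#  (t=0,i=3, bit1=1)
  nb ...: next=.  (t=0,i=2, bit0=0)
  bits 00101010 = 42

42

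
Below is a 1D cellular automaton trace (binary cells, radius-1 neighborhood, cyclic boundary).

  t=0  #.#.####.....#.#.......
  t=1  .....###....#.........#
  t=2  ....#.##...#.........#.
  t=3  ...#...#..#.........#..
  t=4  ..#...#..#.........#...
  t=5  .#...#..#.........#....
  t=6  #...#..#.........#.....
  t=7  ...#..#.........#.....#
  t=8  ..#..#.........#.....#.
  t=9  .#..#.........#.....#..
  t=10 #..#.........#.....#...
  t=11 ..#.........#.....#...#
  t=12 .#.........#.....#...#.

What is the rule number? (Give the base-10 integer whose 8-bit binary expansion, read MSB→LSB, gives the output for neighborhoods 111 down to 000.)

  nb ###: next=#  (t=0,i=5, bit7=1)
  nb ##.: next=#  (t=0,i=7, bit6=1)
  nb #.#: next=.  (t=0,i=1, bit5=0)
  nb #..: next=.  (t=0,i=8, bit4=0)
  nb .##: next=.  (t=0,i=4, bit3=0)
  nb .#.: next=.  (t=0,i=0, bit2=0)
  nb ..#: next=#  (t=0,i=12, bit1=1)
  nb ...: next=.  (t=0,i=9, bit0=0)
  bits 11000010 = 194

194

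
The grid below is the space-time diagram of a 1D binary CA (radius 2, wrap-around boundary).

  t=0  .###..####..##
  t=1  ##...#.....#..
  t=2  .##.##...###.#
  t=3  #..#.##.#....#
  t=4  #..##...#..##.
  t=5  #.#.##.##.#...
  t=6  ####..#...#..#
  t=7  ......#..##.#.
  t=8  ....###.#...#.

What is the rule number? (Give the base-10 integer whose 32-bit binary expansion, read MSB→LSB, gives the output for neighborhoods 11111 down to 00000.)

  ##### -> .   bit 31 = 0  t=6,i=1
  ####. -> .   bit 30 = 0  t=0,i=8
  ###.# -> .   bit 29 = 0  t=2,i=11
  ###.. -> .   bit 28 = 0  t=0,i=3
  ##.## -> #   bit 27 = 1  t=0,i=0
  ##.#. -> .   bit 26 = 0  t=2,i=12
  ##..# -> .   bit 25 = 0  t=0,i=4
  ##... -> #   bit 24 = 1  t=1,i=2
  #.### -> #   bit 23 = 1  t=0,i=1
  #.##. -> .   bit 22 = 0  t=2,i=1
  #.#.# -> #   bit 21 = 1  t=2,i=13
  #.#.. -> #   bit 20 = 1  t=3,i=8
  #..## -> #   bit 19 = 1  t=0,i=5
  #..#. -> .   bit 18 = 0  t=3,i=2
  #...# -> .   bit 17 = 0  t=1,i=3
  #.... -> .   bit 16 = 0  t=1,i=7
  .#### -> .   bit 15 = 0  t=0,i=7
  .###. -> .   bit 14 = 0  t=0,i=2
  .##.# -> .   bit 13 = 0  t=0,i=13
  .##.. -> #   bit 12 = 1  t=1,i=1
  .#.## -> #   bit 11 = 1  t=2,i=0
  .#.#. -> #   bit 10 = 1  t=5,i=1
  .#..# -> .   bit 9 = 0  t=1,i=12
  .#... -> .   bit 8 = 0  t=1,i=6
  ..### -> .   bit 7 = 0  t=0,i=6
  ..##. -> .   bit 6 = 0  t=0,i=12
  ..#.# -> #   bit 5 = 1  t=3,i=3
  ..#.. -> #   bit 4 = 1  t=1,i=5
  ...## -> #   bit 3 = 1  t=2,i=8
  ...#. -> #   bit 2 = 1  t=1,i=4
  ....# -> #   bit 1 = 1  t=1,i=9
  ..... -> .   bit 0 = 0  t=1,i=8
  bits 00001001101110000001110000111110 = 163060798

163060798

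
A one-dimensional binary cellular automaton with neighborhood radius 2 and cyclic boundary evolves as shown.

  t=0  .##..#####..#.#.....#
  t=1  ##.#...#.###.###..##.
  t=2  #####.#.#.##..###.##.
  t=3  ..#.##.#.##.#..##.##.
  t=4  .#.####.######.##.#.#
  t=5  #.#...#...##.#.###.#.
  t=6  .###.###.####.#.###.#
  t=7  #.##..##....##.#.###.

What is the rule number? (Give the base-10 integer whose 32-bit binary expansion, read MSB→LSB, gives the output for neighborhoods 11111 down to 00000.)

  ##### -> #   bit 31 = 1  t=0,i=7
  ####. -> .   bit 30 = 0  t=0,i=8
  ###.# -> #   bit 29 = 1  t=1,i=11
  ###.. -> #   bit 28 = 1  t=0,i=9
  ##.## -> .   bit 27 = 0  t=1,i=12
  ##.#. -> #   bit 26 = 1  t=1,i=2
  ##..# -> #   bit 25 = 1  t=0,i=3
  ##... -> #   bit 24 = 1  t=3,i=20
  #.### -> .   bit 23 = 0  t=1,i=9
  #.##. -> #   bit 22 = 1  t=0,i=1
  #.#.# -> .   bit 21 = 0  t=2,i=6
  #.#.. -> #   bit 20 = 1  t=0,i=14
  #..## -> .   bit 19 = 0  t=0,i=4
  #..#. -> #   bit 18 = 1  t=0,i=11
  #...# -> .   bit 17 = 0  t=1,i=5
  #.... -> .   bit 16 = 0  t=0,i=16
  .#### -> .   bit 15 = 0  t=0,i=6
  .###. -> #   bit 14 = 1  t=1,i=10
  .##.# -> #   bit 13 = 1  t=1,i=1
  .##.. -> .   bit 12 = 0  t=0,i=2
  .#.## -> #   bit 11 = 1  t=0,i=0
  .#.#. -> #   bit 10 = 1  t=0,i=13
  .#..# -> #   bit 9 = 1  t=3,i=13
  .#... -> #   bit 8 = 1  t=0,i=15
  ..### -> .   bit 7 = 0  t=0,i=5
  ..##. -> #   bit 6 = 1  t=1,i=18
  ..#.# -> .   bit 5 = 0  t=0,i=12
  ..#.. -> #   bit 4 = 1  t=5,i=6
  ...## -> #   bit 3 = 1  t=5,i=9
  ...#. -> #   bit 2 = 1  t=0,i=19
  ....# -> #   bit 1 = 1  t=0,i=18
  ..... -> .   bit 0 = 0  t=0,i=17
  bits 10110111010101000110111101011110 = 3075764062

3075764062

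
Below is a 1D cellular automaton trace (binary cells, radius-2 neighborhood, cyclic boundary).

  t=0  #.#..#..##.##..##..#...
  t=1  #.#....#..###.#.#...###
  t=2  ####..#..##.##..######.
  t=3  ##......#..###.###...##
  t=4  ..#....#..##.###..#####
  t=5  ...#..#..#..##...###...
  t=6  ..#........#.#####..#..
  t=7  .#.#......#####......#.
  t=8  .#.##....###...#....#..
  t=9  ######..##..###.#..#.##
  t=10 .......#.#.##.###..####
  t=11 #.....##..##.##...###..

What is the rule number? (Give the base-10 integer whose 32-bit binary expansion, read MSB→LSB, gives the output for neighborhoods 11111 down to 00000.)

769300908

  nb #####: next=.  (t=2,i=18, bit31=0)
  nb ####.: next=.  (t=1,i=22, bit30=0)
  nb ###.#: next=#  (t=1,i=0, bit29=1)
  nb ###..: next=.  (t=2,i=3, bit28=0)
  nb ##.##: next=#  (t=0,i=10, bit27=1)
  nb ##.#.: next=#  (t=1,i=1, bit26=1)
  nb ##..#: next=.  (t=0,i=13, bit25=0)
  nb ##...: next=#  (t=3,i=2, bit24=1)
  nb #.###: next=#  (t=2,i=0, bit23=1)
  nb #.##.: next=#  (t=0,i=11, bit22=1)
  nb #.#.#: next=.  (t=1,i=14, bit21=0)
  nb #.#..: next=#  (t=0,i=2, bit20=1)
  nb #..##: next=#  (t=0,i=7, bit19=1)
  nb #..#.: next=.  (t=0,i=4, bit18=0)
  nb #...#: next=#  (t=0,i=21, bit17=1)
  nb #....: next=.  (t=1,i=4, bit16=0)
  nb .####: next=#  (t=1,i=21, bit15=1)
  nb .###.: next=.  (t=1,i=11, bit14=0)
  nb .##.#: next=.  (t=0,i=9, bit13=0)
  nb .##..: next=#  (t=0,i=12, bit12=1)
  nb .#.##: next=#  (t=6,i=12, bit11=1)
  nb .#.#.: next=.  (t=0,i=1, bit10=0)
  nb .#..#: next=.  (t=0,i=3, bit9=0)
  nb .#...: next=#  (t=0,i=20, bit8=1)
  nb ..###: next=#  (t=1,i=10, bit7=1)
  nb ..##.: next=.  (t=0,i=8, bit6=0)
  nb ..#.#: next=#  (t=0,i=0, bit5=1)
  nb ..#..: next=.  (t=0,i=5, bit4=0)
  nb ...##: next=#  (t=1,i=19, bit3=1)
  nb ...#.: next=#  (t=0,i=22, bit2=1)
  nb ....#: next=.  (t=1,i=5, bit1=0)
  nb .....: next=.  (t=3,i=4, bit0=0)
  bits 00101101110110101001100110101100 = 769300908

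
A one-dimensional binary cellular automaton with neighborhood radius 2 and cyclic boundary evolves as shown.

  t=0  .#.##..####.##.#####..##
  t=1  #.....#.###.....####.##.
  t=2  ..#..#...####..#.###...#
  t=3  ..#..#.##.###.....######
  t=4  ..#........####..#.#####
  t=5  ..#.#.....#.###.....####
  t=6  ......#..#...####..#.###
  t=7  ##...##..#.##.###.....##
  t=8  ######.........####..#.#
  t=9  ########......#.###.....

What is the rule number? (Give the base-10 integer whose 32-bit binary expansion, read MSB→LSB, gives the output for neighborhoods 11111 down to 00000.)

4111188060

  ##### -> #   bit 31 = 1  t=0,i=17
  ####. -> #   bit 30 = 1  t=0,i=9
  ###.# -> #   bit 29 = 1  t=0,i=10
  ###.. -> #   bit 28 = 1  t=0,i=19
  ##.## -> .   bit 27 = 0  t=0,i=11
  ##.#. -> #   bit 26 = 1  t=0,i=0
  ##..# -> .   bit 25 = 0  t=0,i=5
  ##... -> #   bit 24 = 1  t=1,i=11
  #.### -> .   bit 23 = 0  t=0,i=15
  #.##. -> .   bit 22 = 0  t=0,i=3
  #.#.# -> .   bit 21 = 0  t=0,i=1
  #.#.. -> .   bit 20 = 0  t=1,i=0
  #..## -> #   bit 19 = 1  t=0,i=6
  #..#. -> .   bit 18 = 0  t=2,i=1
  #...# -> #   bit 17 = 1  t=2,i=7
  #.... -> #   bit 16 = 1  t=1,i=2
  .#### -> #   bit 15 = 1  t=0,i=8
  .###. -> #   bit 14 = 1  t=1,i=9
  .##.# -> .   bit 13 = 0  t=0,i=13
  .##.. -> .   bit 12 = 0  t=0,i=4
  .#.## -> .   bit 11 = 0  t=0,i=2
  .#.#. -> .   bit 10 = 0  t=5,i=3
  .#..# -> .   bit 9 = 0  t=2,i=0
  .#... -> .   bit 8 = 0  t=1,i=1
  ..### -> .   bit 7 = 0  t=0,i=7
  ..##. -> #   bit 6 = 1  t=0,i=22
  ..#.# -> .   bit 5 = 0  t=1,i=6
  ..#.. -> #   bit 4 = 1  t=2,i=2
  ...## -> #   bit 3 = 1  t=1,i=15
  ...#. -> #   bit 2 = 1  t=1,i=5
  ....# -> .   bit 1 = 0  t=1,i=4
  ..... -> .   bit 0 = 0  t=1,i=3
  bits 11110101000010111100000001011100 = 4111188060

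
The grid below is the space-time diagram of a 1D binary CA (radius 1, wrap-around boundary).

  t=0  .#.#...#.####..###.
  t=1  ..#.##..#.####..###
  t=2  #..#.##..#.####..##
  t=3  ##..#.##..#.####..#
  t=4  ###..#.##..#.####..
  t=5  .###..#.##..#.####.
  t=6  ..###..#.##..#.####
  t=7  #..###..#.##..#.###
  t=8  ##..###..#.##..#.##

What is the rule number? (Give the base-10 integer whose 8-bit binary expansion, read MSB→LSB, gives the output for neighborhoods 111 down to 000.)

241

  [7] ### => #  t=0,i=10
  [6] ##. => #  t=0,i=12
  [5] #.# => #  t=0,i=2
  [4] #.. => #  t=0,i=4
  [3] .## => .  t=0,i=9
  [2] .#. => .  t=0,i=1
  [1] ..# => .  t=0,i=0
  [0] ... => #  t=0,i=5
  bits 11110001 = 241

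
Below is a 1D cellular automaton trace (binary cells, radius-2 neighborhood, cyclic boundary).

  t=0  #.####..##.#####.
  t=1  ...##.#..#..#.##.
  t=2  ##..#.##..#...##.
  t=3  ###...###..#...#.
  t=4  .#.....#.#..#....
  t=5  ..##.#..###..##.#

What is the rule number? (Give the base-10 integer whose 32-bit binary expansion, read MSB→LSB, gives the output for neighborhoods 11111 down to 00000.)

  [31] ##### => .  t=0,i=13
  [30] ####. => #  t=0,i=4
  [29] ###.# => #  t=0,i=15
  [28] ###.. => .  t=0,i=5
  [27] ##.## => .  t=0,i=10
  [26] ##.#. => .  t=0,i=16
  [25] ##..# => #  t=0,i=6
  [24] ##... => .  t=1,i=16
  [23] #.### => .  t=0,i=2
  [22] #.##. => #  t=1,i=14
  [21] #.#.# => .  t=0,i=0
  [20] #.#.. => #  t=1,i=6
  [19] #..## => .  t=0,i=7
  [18] #..#. => .  t=1,i=8
  [17] #...# => .  t=2,i=12
  [16] #.... => #  t=1,i=0
  [15] .#### => #  t=0,i=3
  [14] .###. => #  t=3,i=1
  [13] .##.# => #  t=0,i=9
  [12] .##.. => #  t=1,i=15
  [11] .#.## => .  t=0,i=1
  [10] .#.#. => #  t=4,i=8
  [9] .#..# => #  t=1,i=7
  [8] .#... => #  t=2,i=11
  [7] ..### => .  t=3,i=6
  [6] ..##. => .  t=0,i=8
  [5] ..#.# => .  t=1,i=12
  [4] ..#.. => .  t=1,i=9
  [3] ...## => .  t=1,i=2
  [2] ...#. => .  t=3,i=14
  [1] ....# => #  t=1,i=1
  [0] ..... => .  t=4,i=4
  bits 01100010010100011111011100000010 = 1649538818

1649538818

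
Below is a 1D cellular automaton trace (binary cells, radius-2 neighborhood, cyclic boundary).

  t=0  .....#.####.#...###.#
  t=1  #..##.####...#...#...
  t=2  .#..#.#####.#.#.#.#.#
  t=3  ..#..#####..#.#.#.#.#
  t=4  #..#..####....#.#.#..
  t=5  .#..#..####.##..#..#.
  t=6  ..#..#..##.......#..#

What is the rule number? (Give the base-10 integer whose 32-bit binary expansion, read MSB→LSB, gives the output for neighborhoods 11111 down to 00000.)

  ##### -> #   bit 31 = 1  t=2,i=8
  ####. -> #   bit 30 = 1  t=0,i=9
  ###.# -> .   bit 29 = 0  t=0,i=10
  ###.. -> #   bit 28 = 1  t=1,i=9
  ##.## -> .   bit 27 = 0  t=1,i=5
  ##.#. -> .   bit 26 = 0  t=0,i=11
  ##..# -> .   bit 25 = 0  t=3,i=10
  ##... -> #   bit 24 = 1  t=1,i=10
  #.### -> #   bit 23 = 1  t=0,i=7
  #.##. -> .   bit 22 = 0  t=5,i=12
  #.#.# -> #   bit 21 = 1  t=2,i=12
  #.#.. -> .   bit 20 = 0  t=0,i=12
  #..## -> .   bit 19 = 0  t=1,i=2
  #..#. -> .   bit 18 = 0  t=2,i=3
  #...# -> .   bit 17 = 0  t=0,i=14
  #.... -> .   bit 16 = 0  t=0,i=1
  .#### -> #   bit 15 = 1  t=0,i=8
  .###. -> #   bit 14 = 1  t=0,i=17
  .##.# -> #   bit 13 = 1  t=1,i=4
  .##.. -> .   bit 12 = 0  t=5,i=13
  .#.## -> #   bit 11 = 1  t=0,i=6
  .#.#. -> .   bit 10 = 0  t=2,i=0
  .#..# -> #   bit 9 = 1  t=1,i=1
  .#... -> #   bit 8 = 1  t=0,i=0
  ..### -> .   bit 7 = 0  t=0,i=16
  ..##. -> .   bit 6 = 0  t=1,i=3
  ..#.# -> .   bit 5 = 0  t=0,i=5
  ..#.. -> .   bit 4 = 0  t=1,i=0
  ...## -> .   bit 3 = 0  t=0,i=15
  ...#. -> #   bit 2 = 1  t=0,i=4
  ....# -> #   bit 1 = 1  t=0,i=3
  ..... -> .   bit 0 = 0  t=0,i=2
  bits 11010001101000001110101100000110 = 3516984070

3516984070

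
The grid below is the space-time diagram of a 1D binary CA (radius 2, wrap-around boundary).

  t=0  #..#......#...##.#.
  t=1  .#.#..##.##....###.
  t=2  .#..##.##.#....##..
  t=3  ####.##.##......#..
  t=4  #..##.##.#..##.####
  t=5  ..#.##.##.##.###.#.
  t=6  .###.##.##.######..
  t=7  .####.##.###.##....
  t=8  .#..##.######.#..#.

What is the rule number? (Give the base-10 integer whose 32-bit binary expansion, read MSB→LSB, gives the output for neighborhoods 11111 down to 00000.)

  [31] ##### => #  t=4,i=17
  [30] ####. => .  t=3,i=2
  [29] ###.# => #  t=3,i=3
  [28] ###.. => .  t=1,i=17
  [27] ##.## => #  t=1,i=8
  [26] ##.#. => #  t=0,i=16
  [25] ##..# => .  t=1,i=18
  [24] ##... => .  t=1,i=11
  [23] #.### => #  t=4,i=15
  [22] #.##. => .  t=1,i=9
  [21] #.#.# => #  t=0,i=17
  [20] #.#.. => .  t=0,i=0
  [19] #..## => #  t=1,i=5
  [18] #..#. => .  t=0,i=2
  [17] #...# => .  t=0,i=12
  [16] #.... => .  t=0,i=5
  [15] .#### => .  t=3,i=1
  [14] .###. => #  t=1,i=16
  [13] .##.# => #  t=0,i=15
  [12] .##.. => #  t=1,i=10
  [11] .#.## => #  t=5,i=3
  [10] .#.#. => .  t=0,i=18
  [9] .#..# => #  t=0,i=1
  [8] .#... => .  t=0,i=4
  [7] ..### => #  t=1,i=15
  [6] ..##. => .  t=0,i=14
  [5] ..#.# => #  t=1,i=1
  [4] ..#.. => #  t=0,i=3
  [3] ...## => .  t=0,i=13
  [2] ...#. => #  t=0,i=9
  [1] ....# => .  t=0,i=8
  [0] ..... => #  t=0,i=6
  bits 10101100101010000111101010110101 = 2896722613

2896722613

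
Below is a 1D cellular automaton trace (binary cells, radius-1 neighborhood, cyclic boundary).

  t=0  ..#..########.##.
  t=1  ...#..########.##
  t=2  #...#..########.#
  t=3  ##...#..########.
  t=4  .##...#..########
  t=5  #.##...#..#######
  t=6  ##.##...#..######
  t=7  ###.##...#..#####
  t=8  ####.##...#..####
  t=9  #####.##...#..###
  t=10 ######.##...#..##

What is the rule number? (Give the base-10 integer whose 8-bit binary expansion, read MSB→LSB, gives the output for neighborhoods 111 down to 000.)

240

  ###|#  b7=1 t=0,i=6
  ##.|#  b6=1 t=0,i=12
  #.#|#  b5=1 t=0,i=13
  #..|#  b4=1 t=0,i=3
  .##|.  b3=0 t=0,i=5
  .#.|.  b2=0 t=0,i=2
  ..#|.  b1=0 t=0,i=1
  ...|.  b0=0 t=0,i=0
  bits 11110000 = 240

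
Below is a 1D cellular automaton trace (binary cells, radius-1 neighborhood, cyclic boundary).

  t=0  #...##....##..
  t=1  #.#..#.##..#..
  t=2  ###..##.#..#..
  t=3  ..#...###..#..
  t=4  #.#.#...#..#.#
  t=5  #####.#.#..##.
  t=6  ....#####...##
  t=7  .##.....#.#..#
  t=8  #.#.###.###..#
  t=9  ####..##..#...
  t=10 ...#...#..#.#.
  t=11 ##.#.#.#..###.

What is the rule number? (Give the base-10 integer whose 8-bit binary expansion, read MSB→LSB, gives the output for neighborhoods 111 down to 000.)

  nb ###: next=.  (t=2,i=1, bit7=0)
  nb ##.: next=#  (t=0,i=5, bit6=1)
  nb #.#: next=#  (t=1,i=1, bit5=1)
  nb #..: next=.  (t=0,i=1, bit4=0)
  nb .##: next=.  (t=0,i=4, bit3=0)
  nb .#.: next=#  (t=0,i=0, bit2=1)
  nb ..#: next=.  (t=0,i=3, bit1=0)
  nb ...: next=#  (t=0,i=2, bit0=1)
  bits 01100101 = 101

101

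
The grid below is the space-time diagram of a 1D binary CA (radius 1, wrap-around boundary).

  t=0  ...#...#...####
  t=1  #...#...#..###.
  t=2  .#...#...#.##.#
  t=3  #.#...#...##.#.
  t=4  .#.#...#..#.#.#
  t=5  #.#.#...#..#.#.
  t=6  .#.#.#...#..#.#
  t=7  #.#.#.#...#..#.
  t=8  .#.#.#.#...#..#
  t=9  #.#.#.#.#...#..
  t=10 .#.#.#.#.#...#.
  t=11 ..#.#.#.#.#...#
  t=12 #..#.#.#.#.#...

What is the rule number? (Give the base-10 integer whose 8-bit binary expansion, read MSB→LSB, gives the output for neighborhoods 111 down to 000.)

184

  ###|#  b7=1 t=0,i=12
  ##.|.  b6=0 t=0,i=14
  #.#|#  b5=1 t=1,i=14
  #..|#  b4=1 t=0,i=0
  .##|#  b3=1 t=0,i=11
  .#.|.  b2=0 t=0,i=3
  ..#|.  b1=0 t=0,i=2
  ...|.  b0=0 t=0,i=1
  bits 10111000 = 184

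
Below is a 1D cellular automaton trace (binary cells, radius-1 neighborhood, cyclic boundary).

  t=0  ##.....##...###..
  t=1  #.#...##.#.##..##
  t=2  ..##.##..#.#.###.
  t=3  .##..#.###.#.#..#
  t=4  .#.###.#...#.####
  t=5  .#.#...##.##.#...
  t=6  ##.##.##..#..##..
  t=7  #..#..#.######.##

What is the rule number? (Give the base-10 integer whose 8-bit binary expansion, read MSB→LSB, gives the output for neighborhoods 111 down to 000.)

  [7] ### => .  t=0,i=13
  [6] ##. => .  t=0,i=1
  [5] #.# => .  t=1,i=1
  [4] #.. => #  t=0,i=2
  [3] .## => #  t=0,i=0
  [2] .#. => #  t=1,i=2
  [1] ..# => #  t=0,i=6
  [0] ... => .  t=0,i=3
  bits 00011110 = 30

30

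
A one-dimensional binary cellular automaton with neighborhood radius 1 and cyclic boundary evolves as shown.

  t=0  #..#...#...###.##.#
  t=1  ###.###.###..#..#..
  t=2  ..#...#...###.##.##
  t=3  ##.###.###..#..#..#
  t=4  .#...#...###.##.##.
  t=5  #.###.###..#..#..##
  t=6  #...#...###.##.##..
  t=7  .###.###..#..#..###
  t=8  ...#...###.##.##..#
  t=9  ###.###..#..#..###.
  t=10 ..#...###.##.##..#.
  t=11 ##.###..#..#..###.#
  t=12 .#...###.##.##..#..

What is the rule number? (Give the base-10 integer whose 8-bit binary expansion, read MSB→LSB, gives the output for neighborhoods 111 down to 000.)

  ### -> .   bit 7 = 0  t=0,i=12
  ##. -> #   bit 6 = 1  t=0,i=0
  #.# -> .   bit 5 = 0  t=0,i=14
  #.. -> #   bit 4 = 1  t=0,i=1
  .## -> .   bit 3 = 0  t=0,i=11
  .#. -> .   bit 2 = 0  t=0,i=3
  ..# -> #   bit 1 = 1  t=0,i=2
  ... -> #   bit 0 = 1  t=0,i=5
  bits 01010011 = 83

83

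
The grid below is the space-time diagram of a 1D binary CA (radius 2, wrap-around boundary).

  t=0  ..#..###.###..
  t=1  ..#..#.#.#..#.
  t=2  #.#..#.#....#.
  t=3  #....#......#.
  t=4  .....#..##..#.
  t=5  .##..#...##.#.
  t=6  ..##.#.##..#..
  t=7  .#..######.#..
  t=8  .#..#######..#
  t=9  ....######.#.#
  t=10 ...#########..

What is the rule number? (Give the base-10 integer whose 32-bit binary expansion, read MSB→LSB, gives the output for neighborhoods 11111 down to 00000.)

  [31] ##### => #  t=7,i=6
  [30] ####. => #  t=7,i=8
  [29] ###.# => #  t=0,i=7
  [28] ###.. => .  t=0,i=11
  [27] ##.## => .  t=0,i=8
  [26] ##.#. => #  t=5,i=11
  [25] ##..# => #  t=4,i=10
  [24] ##... => #  t=0,i=12
  [23] #.### => #  t=0,i=9
  [22] #.##. => #  t=6,i=7
  [21] #.#.# => #  t=1,i=7
  [20] #.#.. => .  t=1,i=9
  [19] #..## => .  t=0,i=4
  [18] #..#. => .  t=1,i=4
  [17] #...# => #  t=1,i=0
  [16] #.... => .  t=0,i=13
  [15] .#### => #  t=7,i=5
  [14] .###. => .  t=0,i=6
  [13] .##.# => .  t=5,i=10
  [12] .##.. => #  t=4,i=9
  [11] .#.## => #  t=6,i=6
  [10] .#.#. => .  t=1,i=6
  [9] .#..# => .  t=0,i=3
  [8] .#... => .  t=1,i=13
  [7] ..### => #  t=0,i=5
  [6] ..##. => .  t=4,i=8
  [5] ..#.# => #  t=1,i=5
  [4] ..#.. => #  t=0,i=2
  [3] ...## => #  t=5,i=8
  [2] ...#. => .  t=0,i=1
  [1] ....# => .  t=0,i=0
  [0] ..... => #  t=3,i=8
  bits 11100111111000101001100010111001 = 3890387129

3890387129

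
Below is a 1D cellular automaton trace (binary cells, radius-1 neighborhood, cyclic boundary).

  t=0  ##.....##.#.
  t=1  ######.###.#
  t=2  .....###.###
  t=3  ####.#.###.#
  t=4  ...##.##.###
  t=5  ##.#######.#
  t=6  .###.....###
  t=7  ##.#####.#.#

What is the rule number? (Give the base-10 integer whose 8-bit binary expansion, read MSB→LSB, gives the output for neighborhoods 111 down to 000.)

  nb ###: next=.  (t=1,i=0, bit7=0)
  nb ##.: next=#  (t=0,i=1, bit6=1)
  nb #.#: next=#  (t=0,i=9, bit5=1)
  nb #..: next=#  (t=0,i=2, bit4=1)
  nb .##: next=#  (t=0,i=0, bit3=1)
  nb .#.: next=.  (t=0,i=10, bit2=0)
  nb ..#: next=.  (t=0,i=6, bit1=0)
  nb ...: next=#  (t=0,i=3, bit0=1)
  bits 01111001 = 121

121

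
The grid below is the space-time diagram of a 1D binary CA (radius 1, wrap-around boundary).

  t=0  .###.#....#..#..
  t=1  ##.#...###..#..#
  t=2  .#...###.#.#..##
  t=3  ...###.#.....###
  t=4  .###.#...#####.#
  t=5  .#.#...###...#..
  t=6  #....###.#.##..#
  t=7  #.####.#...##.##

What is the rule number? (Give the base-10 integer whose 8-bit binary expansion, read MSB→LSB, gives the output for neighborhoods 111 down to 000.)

75

  ###|.  b7=0 t=0,i=2
  ##.|#  b6=1 t=0,i=3
  #.#|.  b5=0 t=0,i=4
  #..|.  b4=0 t=0,i=6
  .##|#  b3=1 t=0,i=1
  .#.|.  b2=0 t=0,i=5
  ..#|#  b1=1 t=0,i=0
  ...|#  b0=1 t=0,i=7
  bits 01001011 = 75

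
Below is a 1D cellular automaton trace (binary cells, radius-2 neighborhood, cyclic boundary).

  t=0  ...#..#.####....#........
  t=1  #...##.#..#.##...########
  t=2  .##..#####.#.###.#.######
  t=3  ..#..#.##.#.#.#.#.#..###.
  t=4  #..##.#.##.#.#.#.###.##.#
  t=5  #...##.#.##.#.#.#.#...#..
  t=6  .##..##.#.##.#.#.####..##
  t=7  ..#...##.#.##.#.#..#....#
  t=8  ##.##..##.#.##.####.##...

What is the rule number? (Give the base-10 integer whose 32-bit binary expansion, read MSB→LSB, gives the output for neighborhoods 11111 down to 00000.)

  nb #####: next=#  (t=1,i=19, bit31=1)
  nb ####.: next=#  (t=0,i=10, bit30=1)
  nb ###.#: next=.  (t=2,i=9, bit29=0)
  nb ###..: next=.  (t=0,i=11, bit28=0)
  nb ##.##: next=.  (t=2,i=0, bit27=0)
  nb ##.#.: next=#  (t=1,i=6, bit26=1)
  nb ##..#: next=.  (t=2,i=3, bit25=0)
  nb ##...: next=#  (t=0,i=12, bit24=1)
  nb #.###: next=.  (t=0,i=8, bit23=0)
  nb #.##.: next=.  (t=1,i=12, bit22=0)
  nb #.#.#: next=.  (t=2,i=11, bit21=0)
  nb #.#..: next=#  (t=1,i=7, bit20=1)
  nb #..##: next=.  (t=2,i=4, bit19=0)
  nb #..#.: next=#  (t=0,i=5, bit18=1)
  nb #...#: next=#  (t=1,i=2, bit17=1)
  nb #....: next=#  (t=0,i=13, bit16=1)
  nb .####: next=.  (t=0,i=9, bit15=0)
  nb .###.: next=#  (t=2,i=14, bit14=1)
  nb .##.#: next=#  (t=1,i=5, bit13=1)
  nb .##..: next=#  (t=1,i=13, bit12=1)
  nb .#.##: next=#  (t=0,i=7, bit11=1)
  nb .#.#.: next=#  (t=3,i=11, bit10=1)
  nb .#..#: next=#  (t=0,i=4, bit9=1)
  nb .#...: next=#  (t=0,i=17, bit8=1)
  nb ..###: next=#  (t=1,i=17, bit7=1)
  nb ..##.: next=.  (t=1,i=4, bit6=0)
  nb ..#.#: next=.  (t=0,i=6, bit5=0)
  nb ..#..: next=.  (t=0,i=3, bit4=0)
  nb ...##: next=.  (t=1,i=3, bit3=0)
  nb ...#.: next=.  (t=0,i=2, bit2=0)
  nb ....#: next=.  (t=0,i=1, bit1=0)
  nb .....: next=#  (t=0,i=0, bit0=1)
  bits 11000101000101110111111110000001 = 3306651521

3306651521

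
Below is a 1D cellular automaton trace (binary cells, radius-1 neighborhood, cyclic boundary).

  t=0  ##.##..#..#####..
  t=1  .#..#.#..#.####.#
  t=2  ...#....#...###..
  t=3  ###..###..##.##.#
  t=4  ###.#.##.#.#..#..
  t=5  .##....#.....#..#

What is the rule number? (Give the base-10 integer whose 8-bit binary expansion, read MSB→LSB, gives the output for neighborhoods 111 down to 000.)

195

  ###|#  b7=1 t=0,i=11
  ##.|#  b6=1 t=0,i=1
  #.#|.  b5=0 t=0,i=2
  #..|.  b4=0 t=0,i=5
  .##|.  b3=0 t=0,i=0
  .#.|.  b2=0 t=0,i=7
  ..#|#  b1=1 t=0,i=6
  ...|#  b0=1 t=2,i=0
  bits 11000011 = 195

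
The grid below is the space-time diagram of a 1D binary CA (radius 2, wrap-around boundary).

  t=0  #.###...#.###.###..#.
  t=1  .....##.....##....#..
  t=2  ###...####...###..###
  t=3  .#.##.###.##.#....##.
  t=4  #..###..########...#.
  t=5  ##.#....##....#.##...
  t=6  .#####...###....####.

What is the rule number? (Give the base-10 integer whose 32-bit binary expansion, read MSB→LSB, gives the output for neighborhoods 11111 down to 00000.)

1834464145

  nb #####: next=.  (t=2,i=0, bit31=0)
  nb ####.: next=#  (t=2,i=1, bit30=1)
  nb ###.#: next=#  (t=0,i=12, bit29=1)
  nb ###..: next=.  (t=0,i=4, bit28=0)
  nb ##.##: next=#  (t=0,i=13, bit27=1)
  nb ##.#.: next=#  (t=3,i=12, bit26=1)
  nb ##..#: next=.  (t=0,i=17, bit25=0)
  nb ##...: next=#  (t=0,i=5, bit24=1)
  nb #.###: next=.  (t=0,i=2, bit23=0)
  nb #.##.: next=#  (t=3,i=3, bit22=1)
  nb #.#.#: next=.  (t=0,i=0, bit21=0)
  nb #.#..: next=#  (t=3,i=13, bit20=1)
  nb #..##: next=.  (t=2,i=17, bit19=0)
  nb #..#.: next=#  (t=0,i=18, bit18=1)
  nb #...#: next=#  (t=0,i=6, bit17=1)
  nb #....: next=#  (t=1,i=8, bit16=1)
  nb .####: next=#  (t=2,i=7, bit15=1)
  nb .###.: next=.  (t=0,i=3, bit14=0)
  nb .##.#: next=#  (t=3,i=4, bit13=1)
  nb .##..: next=#  (t=1,i=6, bit12=1)
  nb .#.##: next=.  (t=0,i=1, bit11=0)
  nb .#.#.: next=.  (t=0,i=20, bit10=0)
  nb .#..#: next=#  (t=4,i=1, bit9=1)
  nb .#...: next=#  (t=1,i=19, bit8=1)
  nb ..###: next=#  (t=2,i=6, bit7=1)
  nb ..##.: next=.  (t=1,i=5, bit6=0)
  nb ..#.#: next=.  (t=0,i=8, bit5=0)
  nb ..#..: next=#  (t=1,i=18, bit4=1)
  nb ...##: next=.  (t=1,i=4, bit3=0)
  nb ...#.: next=.  (t=0,i=7, bit2=0)
  nb ....#: next=.  (t=1,i=3, bit1=0)
  nb .....: next=#  (t=1,i=0, bit0=1)
  bits 01101101010101111011001110010001 = 1834464145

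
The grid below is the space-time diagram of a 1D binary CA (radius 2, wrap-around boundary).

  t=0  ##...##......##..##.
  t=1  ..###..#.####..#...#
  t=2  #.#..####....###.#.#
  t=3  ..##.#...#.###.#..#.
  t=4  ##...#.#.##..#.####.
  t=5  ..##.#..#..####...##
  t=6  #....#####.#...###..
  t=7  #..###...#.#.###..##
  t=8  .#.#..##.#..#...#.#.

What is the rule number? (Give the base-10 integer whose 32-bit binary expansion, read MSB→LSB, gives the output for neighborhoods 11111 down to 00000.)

  #####|.  b31=0 t=6,i=7
  ####.|.  b30=0 t=1,i=11
  ###.#|#  b29=1 t=2,i=15
  ###..|.  b28=0 t=1,i=4
  ##.##|#  b27=1 t=0,i=19
  ##.#.|.  b26=0 t=2,i=1
  ##..#|#  b25=1 t=0,i=15
  ##...|#  b24=1 t=0,i=2
  #.###|.  b23=0 t=1,i=9
  #.##.|.  b22=0 t=0,i=0
  #.#.#|.  b21=0 t=2,i=17
  #.#..|#  b20=1 t=2,i=2
  #..##|.  b19=0 t=0,i=16
  #..#.|#  b18=1 t=1,i=6
  #...#|#  b17=1 t=0,i=3
  #....|.  b16=0 t=0,i=8
  .####|.  b15=0 t=1,i=10
  .###.|.  b14=0 t=1,i=3
  .##.#|.  b13=0 t=0,i=18
  .##..|.  b12=0 t=0,i=1
  .#.##|#  b11=1 t=1,i=8
  .#.#.|.  b10=0 t=4,i=6
  .#..#|#  b9=1 t=1,i=0
  .#...|.  b8=0 t=1,i=16
  ..###|#  b7=1 t=1,i=2
  ..##.|.  b6=0 t=0,i=5
  ..#.#|#  b5=1 t=1,i=7
  ..#..|#  b4=1 t=1,i=15
  ...##|#  b3=1 t=0,i=4
  ...#.|.  b2=0 t=1,i=18
  ....#|#  b1=1 t=0,i=11
  .....|#  b0=1 t=0,i=9
  bits 00101011000101100000101010111011 = 722864827

722864827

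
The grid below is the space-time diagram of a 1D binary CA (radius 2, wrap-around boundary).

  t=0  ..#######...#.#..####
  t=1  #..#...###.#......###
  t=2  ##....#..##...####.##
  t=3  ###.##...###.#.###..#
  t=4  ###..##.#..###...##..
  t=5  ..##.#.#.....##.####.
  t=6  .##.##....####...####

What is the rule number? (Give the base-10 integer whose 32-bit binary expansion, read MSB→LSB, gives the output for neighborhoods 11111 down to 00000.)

  #####|.  b31=0 t=0,i=4
  ####.|#  b30=1 t=0,i=7
  ###.#|#  b29=1 t=1,i=9
  ###..|#  b28=1 t=0,i=8
  ##.##|.  b27=0 t=2,i=18
  ##.#.|#  b26=1 t=1,i=10
  ##..#|#  b25=1 t=0,i=0
  ##...|#  b24=1 t=0,i=9
  #.###|.  b23=0 t=2,i=19
  #.##.|.  b22=0 t=3,i=4
  #.#.#|#  b21=1 t=3,i=13
  #.#..|.  b20=0 t=0,i=14
  #..##|.  b19=0 t=0,i=1
  #..#.|.  b18=0 t=1,i=2
  #...#|.  b17=0 t=0,i=10
  #....|.  b16=0 t=1,i=13
  .####|#  b15=1 t=0,i=3
  .###.|.  b14=0 t=1,i=8
  .##.#|.  b13=0 t=4,i=6
  .##..|#  b12=1 t=2,i=10
  .#.##|.  b11=0 t=3,i=14
  .#.#.|.  b10=0 t=0,i=13
  .#..#|.  b9=0 t=0,i=15
  .#...|.  b8=0 t=1,i=4
  ..###|.  b7=0 t=0,i=2
  ..##.|#  b6=1 t=2,i=9
  ..#.#|.  b5=0 t=0,i=12
  ..#..|.  b4=0 t=1,i=3
  ...##|#  b3=1 t=1,i=6
  ...#.|#  b2=1 t=0,i=11
  ....#|#  b1=1 t=1,i=16
  .....|#  b0=1 t=1,i=14
  bits 01110111001000001001000001001111 = 1998622799

1998622799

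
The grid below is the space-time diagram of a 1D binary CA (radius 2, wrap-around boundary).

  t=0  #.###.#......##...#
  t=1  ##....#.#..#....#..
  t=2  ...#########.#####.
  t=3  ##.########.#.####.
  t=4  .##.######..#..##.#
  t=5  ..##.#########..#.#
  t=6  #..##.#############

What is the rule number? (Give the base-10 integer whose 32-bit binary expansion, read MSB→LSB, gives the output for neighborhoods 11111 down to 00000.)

3661080246

  ##### -> #   bit 31 = 1  t=2,i=5
  ####. -> #   bit 30 = 1  t=2,i=10
  ###.# -> .   bit 29 = 0  t=0,i=4
  ###.. -> #   bit 28 = 1  t=2,i=17
  ##.## -> #   bit 27 = 1  t=0,i=1
  ##.#. -> .   bit 26 = 0  t=0,i=5
  ##..# -> #   bit 25 = 1  t=4,i=10
  ##... -> .   bit 24 = 0  t=0,i=15
  #.### -> .   bit 23 = 0  t=0,i=2
  #.##. -> .   bit 22 = 0  t=3,i=0
  #.#.# -> #   bit 21 = 1  t=3,i=12
  #.#.. -> #   bit 20 = 1  t=0,i=6
  #..## -> .   bit 19 = 0  t=1,i=18
  #..#. -> #   bit 18 = 1  t=1,i=10
  #...# -> #   bit 17 = 1  t=0,i=16
  #.... -> #   bit 16 = 1  t=0,i=8
  .#### -> #   bit 15 = 1  t=2,i=4
  .###. -> .   bit 14 = 0  t=0,i=3
  .##.# -> #   bit 13 = 1  t=0,i=0
  .##.. -> .   bit 12 = 0  t=0,i=14
  .#.## -> .   bit 11 = 0  t=3,i=13
  .#.#. -> #   bit 10 = 1  t=1,i=7
  .#..# -> #   bit 9 = 1  t=1,i=9
  .#... -> .   bit 8 = 0  t=0,i=7
  ..### -> #   bit 7 = 1  t=2,i=3
  ..##. -> .   bit 6 = 0  t=0,i=13
  ..#.# -> #   bit 5 = 1  t=1,i=6
  ..#.. -> #   bit 4 = 1  t=1,i=11
  ...## -> .   bit 3 = 0  t=0,i=12
  ...#. -> #   bit 2 = 1  t=1,i=5
  ....# -> #   bit 1 = 1  t=0,i=11
  ..... -> .   bit 0 = 0  t=0,i=9
  bits 11011010001101111010011010110110 = 3661080246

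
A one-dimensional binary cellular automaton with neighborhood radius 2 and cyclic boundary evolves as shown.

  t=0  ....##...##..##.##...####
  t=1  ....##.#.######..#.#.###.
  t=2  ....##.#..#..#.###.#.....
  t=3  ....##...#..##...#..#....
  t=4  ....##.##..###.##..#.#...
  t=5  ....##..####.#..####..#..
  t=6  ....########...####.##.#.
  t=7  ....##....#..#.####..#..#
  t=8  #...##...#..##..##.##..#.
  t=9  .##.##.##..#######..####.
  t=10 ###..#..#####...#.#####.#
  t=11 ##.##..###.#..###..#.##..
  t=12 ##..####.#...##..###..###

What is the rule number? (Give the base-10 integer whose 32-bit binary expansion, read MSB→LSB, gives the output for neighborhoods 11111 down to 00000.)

1647227364

  #####|.  b31=0 t=1,i=11
  ####.|#  b30=1 t=0,i=23
  ###.#|#  b29=1 t=2,i=17
  ###..|.  b28=0 t=0,i=24
  ##.##|.  b27=0 t=0,i=15
  ##.#.|.  b26=0 t=1,i=6
  ##..#|#  b25=1 t=0,i=11
  ##...|.  b24=0 t=0,i=0
  #.###|.  b23=0 t=1,i=9
  #.##.|.  b22=0 t=0,i=16
  #.#.#|#  b21=1 t=1,i=7
  #.#..|.  b20=0 t=2,i=7
  #..##|#  b19=1 t=0,i=12
  #..#.|#  b18=1 t=1,i=16
  #...#|#  b17=1 t=0,i=7
  #....|.  b16=0 t=0,i=1
  .####|#  b15=1 t=0,i=22
  .###.|.  b14=0 t=1,i=22
  .##.#|#  b13=1 t=0,i=14
  .##..|#  b12=1 t=0,i=5
  .#.##|.  b11=0 t=1,i=8
  .#.#.|.  b10=0 t=1,i=18
  .#..#|.  b9=0 t=2,i=8
  .#...|#  b8=1 t=2,i=20
  ..###|#  b7=1 t=0,i=21
  ..##.|#  b6=1 t=0,i=4
  ..#.#|#  b5=1 t=1,i=17
  ..#..|.  b4=0 t=2,i=10
  ...##|.  b3=0 t=0,i=3
  ...#.|#  b2=1 t=3,i=8
  ....#|.  b1=0 t=0,i=2
  .....|.  b0=0 t=1,i=1
  bits 01100010001011101011000111100100 = 1647227364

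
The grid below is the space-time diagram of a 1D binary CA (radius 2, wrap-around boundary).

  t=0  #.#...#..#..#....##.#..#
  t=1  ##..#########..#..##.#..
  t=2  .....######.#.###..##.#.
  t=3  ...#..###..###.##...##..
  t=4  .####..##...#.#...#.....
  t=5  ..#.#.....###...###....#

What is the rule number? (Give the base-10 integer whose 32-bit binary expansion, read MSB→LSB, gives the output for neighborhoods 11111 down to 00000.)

2619796022

  #####|#  b31=1 t=1,i=6
  ####.|.  b30=0 t=1,i=11
  ###.#|.  b29=0 t=2,i=10
  ###..|#  b28=1 t=1,i=12
  ##.##|#  b27=1 t=3,i=14
  ##.#.|#  b26=1 t=0,i=1
  ##..#|.  b25=0 t=1,i=2
  ##...|.  b24=0 t=3,i=17
  #.###|.  b23=0 t=2,i=14
  #.##.|.  b22=0 t=3,i=15
  #.#.#|#  b21=1 t=2,i=12
  #.#..|.  b20=0 t=0,i=2
  #..##|.  b19=0 t=0,i=22
  #..#.|#  b18=1 t=0,i=8
  #...#|#  b17=1 t=0,i=4
  #....|.  b16=0 t=0,i=14
  .####|#  b15=1 t=1,i=5
  .###.|#  b14=1 t=2,i=15
  .##.#|#  b13=1 t=0,i=0
  .##..|.  b12=0 t=1,i=1
  .#.##|#  b11=1 t=2,i=13
  .#.#.|.  b10=0 t=4,i=13
  .#..#|#  b9=1 t=0,i=7
  .#...|.  b8=0 t=0,i=3
  ..###|.  b7=0 t=1,i=4
  ..##.|.  b6=0 t=0,i=17
  ..#.#|#  b5=1 t=4,i=12
  ..#..|#  b4=1 t=0,i=6
  ...##|.  b3=0 t=0,i=16
  ...#.|#  b2=1 t=0,i=5
  ....#|#  b1=1 t=0,i=15
  .....|.  b0=0 t=2,i=1
  bits 10011100001001101110101000110110 = 2619796022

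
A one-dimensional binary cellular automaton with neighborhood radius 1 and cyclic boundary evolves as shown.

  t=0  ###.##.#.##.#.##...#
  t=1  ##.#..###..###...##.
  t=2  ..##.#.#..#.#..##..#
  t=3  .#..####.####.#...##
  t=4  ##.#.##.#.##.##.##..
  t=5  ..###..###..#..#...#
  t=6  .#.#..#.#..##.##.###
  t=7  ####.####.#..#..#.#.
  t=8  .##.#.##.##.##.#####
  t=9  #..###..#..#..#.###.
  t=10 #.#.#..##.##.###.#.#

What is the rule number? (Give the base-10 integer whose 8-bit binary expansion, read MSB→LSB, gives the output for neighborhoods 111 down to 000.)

  nb ###: next=#  (t=0,i=0, bit7=1)
  nb ##.: next=.  (t=0,i=2, bit6=0)
  nb #.#: next=#  (t=0,i=3, bit5=1)
  nb #..: next=.  (t=0,i=16, bit4=0)
  nb .##: next=.  (t=0,i=4, bit3=0)
  nb .#.: next=#  (t=0,i=7, bit2=1)
  nb ..#: next=#  (t=0,i=18, bit1=1)
  nb ...: next=#  (t=0,i=17, bit0=1)
  bits 10100111 = 167

167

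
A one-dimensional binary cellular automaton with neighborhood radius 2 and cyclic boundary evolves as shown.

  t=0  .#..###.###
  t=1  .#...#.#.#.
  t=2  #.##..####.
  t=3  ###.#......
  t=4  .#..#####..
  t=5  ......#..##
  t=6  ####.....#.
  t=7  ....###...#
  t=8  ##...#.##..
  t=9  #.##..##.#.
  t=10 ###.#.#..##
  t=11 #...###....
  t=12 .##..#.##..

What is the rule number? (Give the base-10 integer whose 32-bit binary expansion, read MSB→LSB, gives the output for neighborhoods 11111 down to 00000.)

2339851585

  nb #####: next=#  (t=4,i=6, bit31=1)
  nb ####.: next=.  (t=2,i=8, bit30=0)
  nb ###.#: next=.  (t=0,i=6, bit29=0)
  nb ###..: next=.  (t=4,i=8, bit28=0)
  nb ##.##: next=#  (t=0,i=7, bit27=1)
  nb ##.#.: next=.  (t=0,i=0, bit26=0)
  nb ##..#: next=#  (t=2,i=4, bit25=1)
  nb ##...: next=#  (t=4,i=9, bit24=1)
  nb #.###: next=.  (t=0,i=8, bit23=0)
  nb #.##.: next=#  (t=2,i=2, bit22=1)
  nb #.#.#: next=#  (t=1,i=7, bit21=1)
  nb #.#..: next=#  (t=0,i=1, bit20=1)
  nb #..##: next=.  (t=0,i=3, bit19=0)
  nb #..#.: next=#  (t=1,i=0, bit18=1)
  nb #...#: next=#  (t=1,i=3, bit17=1)
  nb #....: next=#  (t=3,i=6, bit16=1)
  nb .####: next=.  (t=2,i=7, bit15=0)
  nb .###.: next=#  (t=0,i=5, bit14=1)
  nb .##.#: next=.  (t=9,i=7, bit13=0)
  nb .##..: next=.  (t=2,i=3, bit12=0)
  nb .#.##: next=#  (t=2,i=1, bit11=1)
  nb .#.#.: next=#  (t=1,i=6, bit10=1)
  nb .#..#: next=.  (t=0,i=2, bit9=0)
  nb .#...: next=#  (t=1,i=2, bit8=1)
  nb ..###: next=.  (t=0,i=4, bit7=0)
  nb ..##.: next=#  (t=5,i=9, bit6=1)
  nb ..#.#: next=.  (t=1,i=5, bit5=0)
  nb ..#..: next=.  (t=1,i=1, bit4=0)
  nb ...##: next=.  (t=3,i=10, bit3=0)
  nb ...#.: next=.  (t=1,i=4, bit2=0)
  nb ....#: next=.  (t=3,i=9, bit1=0)
  nb .....: next=#  (t=3,i=7, bit0=1)
  bits 10001011011101110100110101000001 = 2339851585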